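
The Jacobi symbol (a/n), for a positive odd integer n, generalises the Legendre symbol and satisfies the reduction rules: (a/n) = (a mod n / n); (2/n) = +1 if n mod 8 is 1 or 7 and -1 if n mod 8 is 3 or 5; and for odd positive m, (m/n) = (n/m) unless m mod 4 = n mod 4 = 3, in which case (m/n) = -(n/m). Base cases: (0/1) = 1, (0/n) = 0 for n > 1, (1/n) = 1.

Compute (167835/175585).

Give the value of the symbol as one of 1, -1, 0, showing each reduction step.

reciprocity: (167835/175585) = +1·(175585/167835) since 167835 mod 4 = 3, 175585 mod 4 = 1; sign now +1
(175585/167835) = (7750/167835)   [reduce mod 167835]
7750 = 2^1·3875; (2/167835) = -1 since 167835 mod 8 = 3, so (7750/167835) = (-1)^1·(3875/167835); sign now -1
reciprocity: (3875/167835) = -1·(167835/3875) since 3875 mod 4 = 3, 167835 mod 4 = 3; sign now +1
(167835/3875) = (1210/3875)   [reduce mod 3875]
1210 = 2^1·605; (2/3875) = -1 since 3875 mod 8 = 3, so (1210/3875) = (-1)^1·(605/3875); sign now -1
reciprocity: (605/3875) = +1·(3875/605) since 605 mod 4 = 1, 3875 mod 4 = 3; sign now -1
(3875/605) = (245/605)   [reduce mod 605]
reciprocity: (245/605) = +1·(605/245) since 245 mod 4 = 1, 605 mod 4 = 1; sign now -1
(605/245) = (115/245)   [reduce mod 245]
reciprocity: (115/245) = +1·(245/115) since 115 mod 4 = 3, 245 mod 4 = 1; sign now -1
(245/115) = (15/115)   [reduce mod 115]
reciprocity: (15/115) = -1·(115/15) since 15 mod 4 = 3, 115 mod 4 = 3; sign now +1
(115/15) = (10/15)   [reduce mod 15]
10 = 2^1·5; (2/15) = +1 since 15 mod 8 = 7, so (10/15) = (+1)^1·(5/15); sign now +1
reciprocity: (5/15) = +1·(15/5) since 5 mod 4 = 1, 15 mod 4 = 3; sign now +1
(15/5) = (0/5)   [reduce mod 5]
(0/5) = 0   [gcd(a, n) > 1]; final value = 0

0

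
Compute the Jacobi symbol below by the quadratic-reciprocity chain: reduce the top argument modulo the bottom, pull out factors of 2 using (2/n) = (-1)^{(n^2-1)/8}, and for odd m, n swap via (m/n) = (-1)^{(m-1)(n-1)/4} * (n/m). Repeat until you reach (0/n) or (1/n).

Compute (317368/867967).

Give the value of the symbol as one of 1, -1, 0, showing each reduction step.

317368 = 2^3·39671; (2/867967) = +1 since 867967 mod 8 = 7, so (317368/867967) = (+1)^3·(39671/867967); sign now +1
reciprocity: (39671/867967) = -1·(867967/39671) since 39671 mod 4 = 3, 867967 mod 4 = 3; sign now -1
(867967/39671) = (34876/39671)   [reduce mod 39671]
34876 = 2^2·8719; (2/39671) = +1 since 39671 mod 8 = 7, so (34876/39671) = (+1)^2·(8719/39671); sign now -1
reciprocity: (8719/39671) = -1·(39671/8719) since 8719 mod 4 = 3, 39671 mod 4 = 3; sign now +1
(39671/8719) = (4795/8719)   [reduce mod 8719]
reciprocity: (4795/8719) = -1·(8719/4795) since 4795 mod 4 = 3, 8719 mod 4 = 3; sign now -1
(8719/4795) = (3924/4795)   [reduce mod 4795]
3924 = 2^2·981; (2/4795) = -1 since 4795 mod 8 = 3, so (3924/4795) = (-1)^2·(981/4795); sign now -1
reciprocity: (981/4795) = +1·(4795/981) since 981 mod 4 = 1, 4795 mod 4 = 3; sign now -1
(4795/981) = (871/981)   [reduce mod 981]
reciprocity: (871/981) = +1·(981/871) since 871 mod 4 = 3, 981 mod 4 = 1; sign now -1
(981/871) = (110/871)   [reduce mod 871]
110 = 2^1·55; (2/871) = +1 since 871 mod 8 = 7, so (110/871) = (+1)^1·(55/871); sign now -1
reciprocity: (55/871) = -1·(871/55) since 55 mod 4 = 3, 871 mod 4 = 3; sign now +1
(871/55) = (46/55)   [reduce mod 55]
46 = 2^1·23; (2/55) = +1 since 55 mod 8 = 7, so (46/55) = (+1)^1·(23/55); sign now +1
reciprocity: (23/55) = -1·(55/23) since 23 mod 4 = 3, 55 mod 4 = 3; sign now -1
(55/23) = (9/23)   [reduce mod 23]
reciprocity: (9/23) = +1·(23/9) since 9 mod 4 = 1, 23 mod 4 = 3; sign now -1
(23/9) = (5/9)   [reduce mod 9]
reciprocity: (5/9) = +1·(9/5) since 5 mod 4 = 1, 9 mod 4 = 1; sign now -1
(9/5) = (4/5)   [reduce mod 5]
4 = 2^2·1; (2/5) = -1 since 5 mod 8 = 5, so (4/5) = (-1)^2·(1/5); sign now -1
(1/5) = 1; final value = sign = -1

-1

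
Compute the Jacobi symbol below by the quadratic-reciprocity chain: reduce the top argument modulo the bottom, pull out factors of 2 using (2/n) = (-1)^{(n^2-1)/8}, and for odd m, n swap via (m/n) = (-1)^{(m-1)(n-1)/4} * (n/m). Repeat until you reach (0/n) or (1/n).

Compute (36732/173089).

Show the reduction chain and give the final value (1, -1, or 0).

1

factor out 2^2: 36732 = 2^2·9183; with 173089 mod 8 = 1, (2/173089) = +1; sign now +1; continue with (9183/173089)
flip (9183/173089) -> (173089/9183): both odd, 9183 mod 4 = 3, 173089 mod 4 = 1, so the flip contributes +1; sign now +1
(173089/9183): 173089 mod 9183 = 7795, so (173089/9183) = (7795/9183)
flip (7795/9183) -> (9183/7795): both odd, 7795 mod 4 = 3, 9183 mod 4 = 3, so the flip contributes -1; sign now -1
(9183/7795): 9183 mod 7795 = 1388, so (9183/7795) = (1388/7795)
factor out 2^2: 1388 = 2^2·347; with 7795 mod 8 = 3, (2/7795) = -1; sign now -1; continue with (347/7795)
flip (347/7795) -> (7795/347): both odd, 347 mod 4 = 3, 7795 mod 4 = 3, so the flip contributes -1; sign now +1
(7795/347): 7795 mod 347 = 161, so (7795/347) = (161/347)
flip (161/347) -> (347/161): both odd, 161 mod 4 = 1, 347 mod 4 = 3, so the flip contributes +1; sign now +1
(347/161): 347 mod 161 = 25, so (347/161) = (25/161)
flip (25/161) -> (161/25): both odd, 25 mod 4 = 1, 161 mod 4 = 1, so the flip contributes +1; sign now +1
(161/25): 161 mod 25 = 11, so (161/25) = (11/25)
flip (11/25) -> (25/11): both odd, 11 mod 4 = 3, 25 mod 4 = 1, so the flip contributes +1; sign now +1
(25/11): 25 mod 11 = 3, so (25/11) = (3/11)
flip (3/11) -> (11/3): both odd, 3 mod 4 = 3, 11 mod 4 = 3, so the flip contributes -1; sign now -1
(11/3): 11 mod 3 = 2, so (11/3) = (2/3)
factor out 2^1: 2 = 2^1·1; with 3 mod 8 = 3, (2/3) = -1; sign now +1; continue with (1/3)
reached (1/3) = 1, so the symbol is +1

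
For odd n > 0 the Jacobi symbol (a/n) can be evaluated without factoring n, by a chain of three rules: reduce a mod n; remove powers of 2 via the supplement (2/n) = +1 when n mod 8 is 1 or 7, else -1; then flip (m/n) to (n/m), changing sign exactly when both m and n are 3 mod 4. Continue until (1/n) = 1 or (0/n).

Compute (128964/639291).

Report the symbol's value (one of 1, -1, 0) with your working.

0

factor out 2^2: 128964 = 2^2·32241; with 639291 mod 8 = 3, (2/639291) = -1; sign now +1; continue with (32241/639291)
flip (32241/639291) -> (639291/32241): both odd, 32241 mod 4 = 1, 639291 mod 4 = 3, so the flip contributes +1; sign now +1
(639291/32241): 639291 mod 32241 = 26712, so (639291/32241) = (26712/32241)
factor out 2^3: 26712 = 2^3·3339; with 32241 mod 8 = 1, (2/32241) = +1; sign now +1; continue with (3339/32241)
flip (3339/32241) -> (32241/3339): both odd, 3339 mod 4 = 3, 32241 mod 4 = 1, so the flip contributes +1; sign now +1
(32241/3339): 32241 mod 3339 = 2190, so (32241/3339) = (2190/3339)
factor out 2^1: 2190 = 2^1·1095; with 3339 mod 8 = 3, (2/3339) = -1; sign now -1; continue with (1095/3339)
flip (1095/3339) -> (3339/1095): both odd, 1095 mod 4 = 3, 3339 mod 4 = 3, so the flip contributes -1; sign now +1
(3339/1095): 3339 mod 1095 = 54, so (3339/1095) = (54/1095)
factor out 2^1: 54 = 2^1·27; with 1095 mod 8 = 7, (2/1095) = +1; sign now +1; continue with (27/1095)
flip (27/1095) -> (1095/27): both odd, 27 mod 4 = 3, 1095 mod 4 = 3, so the flip contributes -1; sign now -1
(1095/27): 1095 mod 27 = 15, so (1095/27) = (15/27)
flip (15/27) -> (27/15): both odd, 15 mod 4 = 3, 27 mod 4 = 3, so the flip contributes -1; sign now +1
(27/15): 27 mod 15 = 12, so (27/15) = (12/15)
factor out 2^2: 12 = 2^2·3; with 15 mod 8 = 7, (2/15) = +1; sign now +1; continue with (3/15)
flip (3/15) -> (15/3): both odd, 3 mod 4 = 3, 15 mod 4 = 3, so the flip contributes -1; sign now -1
(15/3): 15 mod 3 = 0, so (15/3) = (0/3)
reached (0/3); gcd(a, n) > 1, so (0/3) = 0 and the symbol is 0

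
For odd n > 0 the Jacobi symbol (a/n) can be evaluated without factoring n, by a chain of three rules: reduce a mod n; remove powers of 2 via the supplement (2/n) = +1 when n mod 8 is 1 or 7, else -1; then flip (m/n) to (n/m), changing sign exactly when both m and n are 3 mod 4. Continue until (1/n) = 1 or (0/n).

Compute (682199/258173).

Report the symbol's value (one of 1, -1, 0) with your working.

(682199/258173) = (165853/258173)   [reduce mod 258173]
reciprocity: (165853/258173) = +1·(258173/165853) since 165853 mod 4 = 1, 258173 mod 4 = 1; sign now +1
(258173/165853) = (92320/165853)   [reduce mod 165853]
92320 = 2^5·2885; (2/165853) = -1 since 165853 mod 8 = 5, so (92320/165853) = (-1)^5·(2885/165853); sign now -1
reciprocity: (2885/165853) = +1·(165853/2885) since 2885 mod 4 = 1, 165853 mod 4 = 1; sign now -1
(165853/2885) = (1408/2885)   [reduce mod 2885]
1408 = 2^7·11; (2/2885) = -1 since 2885 mod 8 = 5, so (1408/2885) = (-1)^7·(11/2885); sign now +1
reciprocity: (11/2885) = +1·(2885/11) since 11 mod 4 = 3, 2885 mod 4 = 1; sign now +1
(2885/11) = (3/11)   [reduce mod 11]
reciprocity: (3/11) = -1·(11/3) since 3 mod 4 = 3, 11 mod 4 = 3; sign now -1
(11/3) = (2/3)   [reduce mod 3]
2 = 2^1·1; (2/3) = -1 since 3 mod 8 = 3, so (2/3) = (-1)^1·(1/3); sign now +1
(1/3) = 1; final value = sign = +1

1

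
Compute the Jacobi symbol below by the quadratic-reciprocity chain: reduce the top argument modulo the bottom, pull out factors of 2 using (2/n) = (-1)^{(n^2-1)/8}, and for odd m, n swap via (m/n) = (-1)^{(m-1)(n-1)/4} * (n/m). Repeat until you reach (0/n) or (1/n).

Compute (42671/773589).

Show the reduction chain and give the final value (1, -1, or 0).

reciprocity: (42671/773589) = +1·(773589/42671) since 42671 mod 4 = 3, 773589 mod 4 = 1; sign now +1
(773589/42671) = (5511/42671)   [reduce mod 42671]
reciprocity: (5511/42671) = -1·(42671/5511) since 5511 mod 4 = 3, 42671 mod 4 = 3; sign now -1
(42671/5511) = (4094/5511)   [reduce mod 5511]
4094 = 2^1·2047; (2/5511) = +1 since 5511 mod 8 = 7, so (4094/5511) = (+1)^1·(2047/5511); sign now -1
reciprocity: (2047/5511) = -1·(5511/2047) since 2047 mod 4 = 3, 5511 mod 4 = 3; sign now +1
(5511/2047) = (1417/2047)   [reduce mod 2047]
reciprocity: (1417/2047) = +1·(2047/1417) since 1417 mod 4 = 1, 2047 mod 4 = 3; sign now +1
(2047/1417) = (630/1417)   [reduce mod 1417]
630 = 2^1·315; (2/1417) = +1 since 1417 mod 8 = 1, so (630/1417) = (+1)^1·(315/1417); sign now +1
reciprocity: (315/1417) = +1·(1417/315) since 315 mod 4 = 3, 1417 mod 4 = 1; sign now +1
(1417/315) = (157/315)   [reduce mod 315]
reciprocity: (157/315) = +1·(315/157) since 157 mod 4 = 1, 315 mod 4 = 3; sign now +1
(315/157) = (1/157)   [reduce mod 157]
(1/157) = 1; final value = sign = +1

1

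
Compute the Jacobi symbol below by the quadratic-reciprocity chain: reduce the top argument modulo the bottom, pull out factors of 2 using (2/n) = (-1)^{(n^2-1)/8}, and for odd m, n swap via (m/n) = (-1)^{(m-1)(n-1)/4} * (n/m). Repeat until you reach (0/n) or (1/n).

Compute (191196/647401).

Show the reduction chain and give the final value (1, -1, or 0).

1

factor out 2^2: 191196 = 2^2·47799; with 647401 mod 8 = 1, (2/647401) = +1; sign now +1; continue with (47799/647401)
flip (47799/647401) -> (647401/47799): both odd, 47799 mod 4 = 3, 647401 mod 4 = 1, so the flip contributes +1; sign now +1
(647401/47799): 647401 mod 47799 = 26014, so (647401/47799) = (26014/47799)
factor out 2^1: 26014 = 2^1·13007; with 47799 mod 8 = 7, (2/47799) = +1; sign now +1; continue with (13007/47799)
flip (13007/47799) -> (47799/13007): both odd, 13007 mod 4 = 3, 47799 mod 4 = 3, so the flip contributes -1; sign now -1
(47799/13007): 47799 mod 13007 = 8778, so (47799/13007) = (8778/13007)
factor out 2^1: 8778 = 2^1·4389; with 13007 mod 8 = 7, (2/13007) = +1; sign now -1; continue with (4389/13007)
flip (4389/13007) -> (13007/4389): both odd, 4389 mod 4 = 1, 13007 mod 4 = 3, so the flip contributes +1; sign now -1
(13007/4389): 13007 mod 4389 = 4229, so (13007/4389) = (4229/4389)
flip (4229/4389) -> (4389/4229): both odd, 4229 mod 4 = 1, 4389 mod 4 = 1, so the flip contributes +1; sign now -1
(4389/4229): 4389 mod 4229 = 160, so (4389/4229) = (160/4229)
factor out 2^5: 160 = 2^5·5; with 4229 mod 8 = 5, (2/4229) = -1; sign now +1; continue with (5/4229)
flip (5/4229) -> (4229/5): both odd, 5 mod 4 = 1, 4229 mod 4 = 1, so the flip contributes +1; sign now +1
(4229/5): 4229 mod 5 = 4, so (4229/5) = (4/5)
factor out 2^2: 4 = 2^2·1; with 5 mod 8 = 5, (2/5) = -1; sign now +1; continue with (1/5)
reached (1/5) = 1, so the symbol is +1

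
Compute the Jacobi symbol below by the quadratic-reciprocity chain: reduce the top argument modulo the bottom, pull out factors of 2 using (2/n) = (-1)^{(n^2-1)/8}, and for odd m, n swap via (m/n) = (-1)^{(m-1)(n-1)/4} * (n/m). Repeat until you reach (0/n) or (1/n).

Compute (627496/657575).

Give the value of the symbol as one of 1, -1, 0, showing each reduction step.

627496 = 2^3·78437; (2/657575) = +1 since 657575 mod 8 = 7, so (627496/657575) = (+1)^3·(78437/657575); sign now +1
reciprocity: (78437/657575) = +1·(657575/78437) since 78437 mod 4 = 1, 657575 mod 4 = 3; sign now +1
(657575/78437) = (30079/78437)   [reduce mod 78437]
reciprocity: (30079/78437) = +1·(78437/30079) since 30079 mod 4 = 3, 78437 mod 4 = 1; sign now +1
(78437/30079) = (18279/30079)   [reduce mod 30079]
reciprocity: (18279/30079) = -1·(30079/18279) since 18279 mod 4 = 3, 30079 mod 4 = 3; sign now -1
(30079/18279) = (11800/18279)   [reduce mod 18279]
11800 = 2^3·1475; (2/18279) = +1 since 18279 mod 8 = 7, so (11800/18279) = (+1)^3·(1475/18279); sign now -1
reciprocity: (1475/18279) = -1·(18279/1475) since 1475 mod 4 = 3, 18279 mod 4 = 3; sign now +1
(18279/1475) = (579/1475)   [reduce mod 1475]
reciprocity: (579/1475) = -1·(1475/579) since 579 mod 4 = 3, 1475 mod 4 = 3; sign now -1
(1475/579) = (317/579)   [reduce mod 579]
reciprocity: (317/579) = +1·(579/317) since 317 mod 4 = 1, 579 mod 4 = 3; sign now -1
(579/317) = (262/317)   [reduce mod 317]
262 = 2^1·131; (2/317) = -1 since 317 mod 8 = 5, so (262/317) = (-1)^1·(131/317); sign now +1
reciprocity: (131/317) = +1·(317/131) since 131 mod 4 = 3, 317 mod 4 = 1; sign now +1
(317/131) = (55/131)   [reduce mod 131]
reciprocity: (55/131) = -1·(131/55) since 55 mod 4 = 3, 131 mod 4 = 3; sign now -1
(131/55) = (21/55)   [reduce mod 55]
reciprocity: (21/55) = +1·(55/21) since 21 mod 4 = 1, 55 mod 4 = 3; sign now -1
(55/21) = (13/21)   [reduce mod 21]
reciprocity: (13/21) = +1·(21/13) since 13 mod 4 = 1, 21 mod 4 = 1; sign now -1
(21/13) = (8/13)   [reduce mod 13]
8 = 2^3·1; (2/13) = -1 since 13 mod 8 = 5, so (8/13) = (-1)^3·(1/13); sign now +1
(1/13) = 1; final value = sign = +1

1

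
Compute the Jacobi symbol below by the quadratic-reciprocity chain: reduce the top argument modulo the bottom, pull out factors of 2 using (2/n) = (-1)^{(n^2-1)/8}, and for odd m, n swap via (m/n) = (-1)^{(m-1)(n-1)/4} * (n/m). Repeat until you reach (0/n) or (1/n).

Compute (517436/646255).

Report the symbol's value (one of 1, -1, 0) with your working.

1

517436 = 2^2·129359; (2/646255) = +1 since 646255 mod 8 = 7, so (517436/646255) = (+1)^2·(129359/646255); sign now +1
reciprocity: (129359/646255) = -1·(646255/129359) since 129359 mod 4 = 3, 646255 mod 4 = 3; sign now -1
(646255/129359) = (128819/129359)   [reduce mod 129359]
reciprocity: (128819/129359) = -1·(129359/128819) since 128819 mod 4 = 3, 129359 mod 4 = 3; sign now +1
(129359/128819) = (540/128819)   [reduce mod 128819]
540 = 2^2·135; (2/128819) = -1 since 128819 mod 8 = 3, so (540/128819) = (-1)^2·(135/128819); sign now +1
reciprocity: (135/128819) = -1·(128819/135) since 135 mod 4 = 3, 128819 mod 4 = 3; sign now -1
(128819/135) = (29/135)   [reduce mod 135]
reciprocity: (29/135) = +1·(135/29) since 29 mod 4 = 1, 135 mod 4 = 3; sign now -1
(135/29) = (19/29)   [reduce mod 29]
reciprocity: (19/29) = +1·(29/19) since 19 mod 4 = 3, 29 mod 4 = 1; sign now -1
(29/19) = (10/19)   [reduce mod 19]
10 = 2^1·5; (2/19) = -1 since 19 mod 8 = 3, so (10/19) = (-1)^1·(5/19); sign now +1
reciprocity: (5/19) = +1·(19/5) since 5 mod 4 = 1, 19 mod 4 = 3; sign now +1
(19/5) = (4/5)   [reduce mod 5]
4 = 2^2·1; (2/5) = -1 since 5 mod 8 = 5, so (4/5) = (-1)^2·(1/5); sign now +1
(1/5) = 1; final value = sign = +1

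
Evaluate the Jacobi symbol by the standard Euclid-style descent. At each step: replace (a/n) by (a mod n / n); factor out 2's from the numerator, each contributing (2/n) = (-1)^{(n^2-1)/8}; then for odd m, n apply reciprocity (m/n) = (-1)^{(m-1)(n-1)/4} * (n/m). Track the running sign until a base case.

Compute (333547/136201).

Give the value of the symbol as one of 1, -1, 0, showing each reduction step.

(333547/136201): 333547 mod 136201 = 61145, so (333547/136201) = (61145/136201)
flip (61145/136201) -> (136201/61145): both odd, 61145 mod 4 = 1, 136201 mod 4 = 1, so the flip contributes +1; sign now +1
(136201/61145): 136201 mod 61145 = 13911, so (136201/61145) = (13911/61145)
flip (13911/61145) -> (61145/13911): both odd, 13911 mod 4 = 3, 61145 mod 4 = 1, so the flip contributes +1; sign now +1
(61145/13911): 61145 mod 13911 = 5501, so (61145/13911) = (5501/13911)
flip (5501/13911) -> (13911/5501): both odd, 5501 mod 4 = 1, 13911 mod 4 = 3, so the flip contributes +1; sign now +1
(13911/5501): 13911 mod 5501 = 2909, so (13911/5501) = (2909/5501)
flip (2909/5501) -> (5501/2909): both odd, 2909 mod 4 = 1, 5501 mod 4 = 1, so the flip contributes +1; sign now +1
(5501/2909): 5501 mod 2909 = 2592, so (5501/2909) = (2592/2909)
factor out 2^5: 2592 = 2^5·81; with 2909 mod 8 = 5, (2/2909) = -1; sign now -1; continue with (81/2909)
flip (81/2909) -> (2909/81): both odd, 81 mod 4 = 1, 2909 mod 4 = 1, so the flip contributes +1; sign now -1
(2909/81): 2909 mod 81 = 74, so (2909/81) = (74/81)
factor out 2^1: 74 = 2^1·37; with 81 mod 8 = 1, (2/81) = +1; sign now -1; continue with (37/81)
flip (37/81) -> (81/37): both odd, 37 mod 4 = 1, 81 mod 4 = 1, so the flip contributes +1; sign now -1
(81/37): 81 mod 37 = 7, so (81/37) = (7/37)
flip (7/37) -> (37/7): both odd, 7 mod 4 = 3, 37 mod 4 = 1, so the flip contributes +1; sign now -1
(37/7): 37 mod 7 = 2, so (37/7) = (2/7)
factor out 2^1: 2 = 2^1·1; with 7 mod 8 = 7, (2/7) = +1; sign now -1; continue with (1/7)
reached (1/7) = 1, so the symbol is -1

-1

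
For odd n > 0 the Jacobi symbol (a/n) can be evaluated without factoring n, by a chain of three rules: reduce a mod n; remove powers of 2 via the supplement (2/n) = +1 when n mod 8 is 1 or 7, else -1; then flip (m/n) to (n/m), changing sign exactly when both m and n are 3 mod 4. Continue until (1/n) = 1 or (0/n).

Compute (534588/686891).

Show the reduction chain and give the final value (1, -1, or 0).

factor out 2^2: 534588 = 2^2·133647; with 686891 mod 8 = 3, (2/686891) = -1; sign now +1; continue with (133647/686891)
flip (133647/686891) -> (686891/133647): both odd, 133647 mod 4 = 3, 686891 mod 4 = 3, so the flip contributes -1; sign now -1
(686891/133647): 686891 mod 133647 = 18656, so (686891/133647) = (18656/133647)
factor out 2^5: 18656 = 2^5·583; with 133647 mod 8 = 7, (2/133647) = +1; sign now -1; continue with (583/133647)
flip (583/133647) -> (133647/583): both odd, 583 mod 4 = 3, 133647 mod 4 = 3, so the flip contributes -1; sign now +1
(133647/583): 133647 mod 583 = 140, so (133647/583) = (140/583)
factor out 2^2: 140 = 2^2·35; with 583 mod 8 = 7, (2/583) = +1; sign now +1; continue with (35/583)
flip (35/583) -> (583/35): both odd, 35 mod 4 = 3, 583 mod 4 = 3, so the flip contributes -1; sign now -1
(583/35): 583 mod 35 = 23, so (583/35) = (23/35)
flip (23/35) -> (35/23): both odd, 23 mod 4 = 3, 35 mod 4 = 3, so the flip contributes -1; sign now +1
(35/23): 35 mod 23 = 12, so (35/23) = (12/23)
factor out 2^2: 12 = 2^2·3; with 23 mod 8 = 7, (2/23) = +1; sign now +1; continue with (3/23)
flip (3/23) -> (23/3): both odd, 3 mod 4 = 3, 23 mod 4 = 3, so the flip contributes -1; sign now -1
(23/3): 23 mod 3 = 2, so (23/3) = (2/3)
factor out 2^1: 2 = 2^1·1; with 3 mod 8 = 3, (2/3) = -1; sign now +1; continue with (1/3)
reached (1/3) = 1, so the symbol is +1

1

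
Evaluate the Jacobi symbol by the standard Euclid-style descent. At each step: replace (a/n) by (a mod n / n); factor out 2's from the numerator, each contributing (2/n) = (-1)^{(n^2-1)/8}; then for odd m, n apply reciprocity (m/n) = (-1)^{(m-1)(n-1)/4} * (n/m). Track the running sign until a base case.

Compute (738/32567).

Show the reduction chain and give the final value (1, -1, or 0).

-1

738 = 2^1·369; (2/32567) = +1 since 32567 mod 8 = 7, so (738/32567) = (+1)^1·(369/32567); sign now +1
reciprocity: (369/32567) = +1·(32567/369) since 369 mod 4 = 1, 32567 mod 4 = 3; sign now +1
(32567/369) = (95/369)   [reduce mod 369]
reciprocity: (95/369) = +1·(369/95) since 95 mod 4 = 3, 369 mod 4 = 1; sign now +1
(369/95) = (84/95)   [reduce mod 95]
84 = 2^2·21; (2/95) = +1 since 95 mod 8 = 7, so (84/95) = (+1)^2·(21/95); sign now +1
reciprocity: (21/95) = +1·(95/21) since 21 mod 4 = 1, 95 mod 4 = 3; sign now +1
(95/21) = (11/21)   [reduce mod 21]
reciprocity: (11/21) = +1·(21/11) since 11 mod 4 = 3, 21 mod 4 = 1; sign now +1
(21/11) = (10/11)   [reduce mod 11]
10 = 2^1·5; (2/11) = -1 since 11 mod 8 = 3, so (10/11) = (-1)^1·(5/11); sign now -1
reciprocity: (5/11) = +1·(11/5) since 5 mod 4 = 1, 11 mod 4 = 3; sign now -1
(11/5) = (1/5)   [reduce mod 5]
(1/5) = 1; final value = sign = -1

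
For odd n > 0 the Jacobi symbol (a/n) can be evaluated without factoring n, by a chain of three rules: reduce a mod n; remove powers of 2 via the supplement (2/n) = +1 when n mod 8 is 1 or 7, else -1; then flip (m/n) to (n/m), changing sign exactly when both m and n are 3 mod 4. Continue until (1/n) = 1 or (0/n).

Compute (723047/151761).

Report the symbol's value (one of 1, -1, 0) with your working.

1

(723047/151761) = (116003/151761)   [reduce mod 151761]
reciprocity: (116003/151761) = +1·(151761/116003) since 116003 mod 4 = 3, 151761 mod 4 = 1; sign now +1
(151761/116003) = (35758/116003)   [reduce mod 116003]
35758 = 2^1·17879; (2/116003) = -1 since 116003 mod 8 = 3, so (35758/116003) = (-1)^1·(17879/116003); sign now -1
reciprocity: (17879/116003) = -1·(116003/17879) since 17879 mod 4 = 3, 116003 mod 4 = 3; sign now +1
(116003/17879) = (8729/17879)   [reduce mod 17879]
reciprocity: (8729/17879) = +1·(17879/8729) since 8729 mod 4 = 1, 17879 mod 4 = 3; sign now +1
(17879/8729) = (421/8729)   [reduce mod 8729]
reciprocity: (421/8729) = +1·(8729/421) since 421 mod 4 = 1, 8729 mod 4 = 1; sign now +1
(8729/421) = (309/421)   [reduce mod 421]
reciprocity: (309/421) = +1·(421/309) since 309 mod 4 = 1, 421 mod 4 = 1; sign now +1
(421/309) = (112/309)   [reduce mod 309]
112 = 2^4·7; (2/309) = -1 since 309 mod 8 = 5, so (112/309) = (-1)^4·(7/309); sign now +1
reciprocity: (7/309) = +1·(309/7) since 7 mod 4 = 3, 309 mod 4 = 1; sign now +1
(309/7) = (1/7)   [reduce mod 7]
(1/7) = 1; final value = sign = +1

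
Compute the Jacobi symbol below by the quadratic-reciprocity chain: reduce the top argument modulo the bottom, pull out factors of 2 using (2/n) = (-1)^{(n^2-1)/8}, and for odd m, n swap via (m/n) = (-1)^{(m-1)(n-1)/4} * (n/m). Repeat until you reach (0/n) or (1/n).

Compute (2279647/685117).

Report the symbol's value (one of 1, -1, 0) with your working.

1

(2279647/685117) = (224296/685117)   [reduce mod 685117]
224296 = 2^3·28037; (2/685117) = -1 since 685117 mod 8 = 5, so (224296/685117) = (-1)^3·(28037/685117); sign now -1
reciprocity: (28037/685117) = +1·(685117/28037) since 28037 mod 4 = 1, 685117 mod 4 = 1; sign now -1
(685117/28037) = (12229/28037)   [reduce mod 28037]
reciprocity: (12229/28037) = +1·(28037/12229) since 12229 mod 4 = 1, 28037 mod 4 = 1; sign now -1
(28037/12229) = (3579/12229)   [reduce mod 12229]
reciprocity: (3579/12229) = +1·(12229/3579) since 3579 mod 4 = 3, 12229 mod 4 = 1; sign now -1
(12229/3579) = (1492/3579)   [reduce mod 3579]
1492 = 2^2·373; (2/3579) = -1 since 3579 mod 8 = 3, so (1492/3579) = (-1)^2·(373/3579); sign now -1
reciprocity: (373/3579) = +1·(3579/373) since 373 mod 4 = 1, 3579 mod 4 = 3; sign now -1
(3579/373) = (222/373)   [reduce mod 373]
222 = 2^1·111; (2/373) = -1 since 373 mod 8 = 5, so (222/373) = (-1)^1·(111/373); sign now +1
reciprocity: (111/373) = +1·(373/111) since 111 mod 4 = 3, 373 mod 4 = 1; sign now +1
(373/111) = (40/111)   [reduce mod 111]
40 = 2^3·5; (2/111) = +1 since 111 mod 8 = 7, so (40/111) = (+1)^3·(5/111); sign now +1
reciprocity: (5/111) = +1·(111/5) since 5 mod 4 = 1, 111 mod 4 = 3; sign now +1
(111/5) = (1/5)   [reduce mod 5]
(1/5) = 1; final value = sign = +1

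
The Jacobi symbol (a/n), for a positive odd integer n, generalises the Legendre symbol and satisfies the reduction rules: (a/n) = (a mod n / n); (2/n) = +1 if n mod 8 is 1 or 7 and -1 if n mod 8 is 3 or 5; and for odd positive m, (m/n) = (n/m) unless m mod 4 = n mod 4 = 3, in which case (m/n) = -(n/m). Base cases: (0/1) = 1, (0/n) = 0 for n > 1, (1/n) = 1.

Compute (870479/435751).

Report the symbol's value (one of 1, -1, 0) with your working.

(870479/435751) = (434728/435751)   [reduce mod 435751]
434728 = 2^3·54341; (2/435751) = +1 since 435751 mod 8 = 7, so (434728/435751) = (+1)^3·(54341/435751); sign now +1
reciprocity: (54341/435751) = +1·(435751/54341) since 54341 mod 4 = 1, 435751 mod 4 = 3; sign now +1
(435751/54341) = (1023/54341)   [reduce mod 54341]
reciprocity: (1023/54341) = +1·(54341/1023) since 1023 mod 4 = 3, 54341 mod 4 = 1; sign now +1
(54341/1023) = (122/1023)   [reduce mod 1023]
122 = 2^1·61; (2/1023) = +1 since 1023 mod 8 = 7, so (122/1023) = (+1)^1·(61/1023); sign now +1
reciprocity: (61/1023) = +1·(1023/61) since 61 mod 4 = 1, 1023 mod 4 = 3; sign now +1
(1023/61) = (47/61)   [reduce mod 61]
reciprocity: (47/61) = +1·(61/47) since 47 mod 4 = 3, 61 mod 4 = 1; sign now +1
(61/47) = (14/47)   [reduce mod 47]
14 = 2^1·7; (2/47) = +1 since 47 mod 8 = 7, so (14/47) = (+1)^1·(7/47); sign now +1
reciprocity: (7/47) = -1·(47/7) since 7 mod 4 = 3, 47 mod 4 = 3; sign now -1
(47/7) = (5/7)   [reduce mod 7]
reciprocity: (5/7) = +1·(7/5) since 5 mod 4 = 1, 7 mod 4 = 3; sign now -1
(7/5) = (2/5)   [reduce mod 5]
2 = 2^1·1; (2/5) = -1 since 5 mod 8 = 5, so (2/5) = (-1)^1·(1/5); sign now +1
(1/5) = 1; final value = sign = +1

1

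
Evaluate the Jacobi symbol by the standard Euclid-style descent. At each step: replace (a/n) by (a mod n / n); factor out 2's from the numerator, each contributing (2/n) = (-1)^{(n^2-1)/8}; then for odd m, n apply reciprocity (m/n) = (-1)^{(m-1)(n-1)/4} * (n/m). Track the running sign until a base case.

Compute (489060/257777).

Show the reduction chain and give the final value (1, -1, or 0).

(489060/257777): 489060 mod 257777 = 231283, so (489060/257777) = (231283/257777)
flip (231283/257777) -> (257777/231283): both odd, 231283 mod 4 = 3, 257777 mod 4 = 1, so the flip contributes +1; sign now +1
(257777/231283): 257777 mod 231283 = 26494, so (257777/231283) = (26494/231283)
factor out 2^1: 26494 = 2^1·13247; with 231283 mod 8 = 3, (2/231283) = -1; sign now -1; continue with (13247/231283)
flip (13247/231283) -> (231283/13247): both odd, 13247 mod 4 = 3, 231283 mod 4 = 3, so the flip contributes -1; sign now +1
(231283/13247): 231283 mod 13247 = 6084, so (231283/13247) = (6084/13247)
factor out 2^2: 6084 = 2^2·1521; with 13247 mod 8 = 7, (2/13247) = +1; sign now +1; continue with (1521/13247)
flip (1521/13247) -> (13247/1521): both odd, 1521 mod 4 = 1, 13247 mod 4 = 3, so the flip contributes +1; sign now +1
(13247/1521): 13247 mod 1521 = 1079, so (13247/1521) = (1079/1521)
flip (1079/1521) -> (1521/1079): both odd, 1079 mod 4 = 3, 1521 mod 4 = 1, so the flip contributes +1; sign now +1
(1521/1079): 1521 mod 1079 = 442, so (1521/1079) = (442/1079)
factor out 2^1: 442 = 2^1·221; with 1079 mod 8 = 7, (2/1079) = +1; sign now +1; continue with (221/1079)
flip (221/1079) -> (1079/221): both odd, 221 mod 4 = 1, 1079 mod 4 = 3, so the flip contributes +1; sign now +1
(1079/221): 1079 mod 221 = 195, so (1079/221) = (195/221)
flip (195/221) -> (221/195): both odd, 195 mod 4 = 3, 221 mod 4 = 1, so the flip contributes +1; sign now +1
(221/195): 221 mod 195 = 26, so (221/195) = (26/195)
factor out 2^1: 26 = 2^1·13; with 195 mod 8 = 3, (2/195) = -1; sign now -1; continue with (13/195)
flip (13/195) -> (195/13): both odd, 13 mod 4 = 1, 195 mod 4 = 3, so the flip contributes +1; sign now -1
(195/13): 195 mod 13 = 0, so (195/13) = (0/13)
reached (0/13); gcd(a, n) > 1, so (0/13) = 0 and the symbol is 0

0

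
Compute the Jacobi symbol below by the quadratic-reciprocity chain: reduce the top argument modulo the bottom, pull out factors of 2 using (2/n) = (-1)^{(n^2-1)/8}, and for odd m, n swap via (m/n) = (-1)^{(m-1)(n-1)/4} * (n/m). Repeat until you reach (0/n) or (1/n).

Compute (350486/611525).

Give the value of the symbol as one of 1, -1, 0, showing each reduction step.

-1

factor out 2^1: 350486 = 2^1·175243; with 611525 mod 8 = 5, (2/611525) = -1; sign now -1; continue with (175243/611525)
flip (175243/611525) -> (611525/175243): both odd, 175243 mod 4 = 3, 611525 mod 4 = 1, so the flip contributes +1; sign now -1
(611525/175243): 611525 mod 175243 = 85796, so (611525/175243) = (85796/175243)
factor out 2^2: 85796 = 2^2·21449; with 175243 mod 8 = 3, (2/175243) = -1; sign now -1; continue with (21449/175243)
flip (21449/175243) -> (175243/21449): both odd, 21449 mod 4 = 1, 175243 mod 4 = 3, so the flip contributes +1; sign now -1
(175243/21449): 175243 mod 21449 = 3651, so (175243/21449) = (3651/21449)
flip (3651/21449) -> (21449/3651): both odd, 3651 mod 4 = 3, 21449 mod 4 = 1, so the flip contributes +1; sign now -1
(21449/3651): 21449 mod 3651 = 3194, so (21449/3651) = (3194/3651)
factor out 2^1: 3194 = 2^1·1597; with 3651 mod 8 = 3, (2/3651) = -1; sign now +1; continue with (1597/3651)
flip (1597/3651) -> (3651/1597): both odd, 1597 mod 4 = 1, 3651 mod 4 = 3, so the flip contributes +1; sign now +1
(3651/1597): 3651 mod 1597 = 457, so (3651/1597) = (457/1597)
flip (457/1597) -> (1597/457): both odd, 457 mod 4 = 1, 1597 mod 4 = 1, so the flip contributes +1; sign now +1
(1597/457): 1597 mod 457 = 226, so (1597/457) = (226/457)
factor out 2^1: 226 = 2^1·113; with 457 mod 8 = 1, (2/457) = +1; sign now +1; continue with (113/457)
flip (113/457) -> (457/113): both odd, 113 mod 4 = 1, 457 mod 4 = 1, so the flip contributes +1; sign now +1
(457/113): 457 mod 113 = 5, so (457/113) = (5/113)
flip (5/113) -> (113/5): both odd, 5 mod 4 = 1, 113 mod 4 = 1, so the flip contributes +1; sign now +1
(113/5): 113 mod 5 = 3, so (113/5) = (3/5)
flip (3/5) -> (5/3): both odd, 3 mod 4 = 3, 5 mod 4 = 1, so the flip contributes +1; sign now +1
(5/3): 5 mod 3 = 2, so (5/3) = (2/3)
factor out 2^1: 2 = 2^1·1; with 3 mod 8 = 3, (2/3) = -1; sign now -1; continue with (1/3)
reached (1/3) = 1, so the symbol is -1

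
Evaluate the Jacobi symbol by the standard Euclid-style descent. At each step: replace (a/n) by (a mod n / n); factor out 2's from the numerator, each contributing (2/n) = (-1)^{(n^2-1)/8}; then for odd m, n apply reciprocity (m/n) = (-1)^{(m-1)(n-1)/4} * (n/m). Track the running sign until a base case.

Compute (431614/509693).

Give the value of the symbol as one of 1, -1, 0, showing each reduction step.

-1

factor out 2^1: 431614 = 2^1·215807; with 509693 mod 8 = 5, (2/509693) = -1; sign now -1; continue with (215807/509693)
flip (215807/509693) -> (509693/215807): both odd, 215807 mod 4 = 3, 509693 mod 4 = 1, so the flip contributes +1; sign now -1
(509693/215807): 509693 mod 215807 = 78079, so (509693/215807) = (78079/215807)
flip (78079/215807) -> (215807/78079): both odd, 78079 mod 4 = 3, 215807 mod 4 = 3, so the flip contributes -1; sign now +1
(215807/78079): 215807 mod 78079 = 59649, so (215807/78079) = (59649/78079)
flip (59649/78079) -> (78079/59649): both odd, 59649 mod 4 = 1, 78079 mod 4 = 3, so the flip contributes +1; sign now +1
(78079/59649): 78079 mod 59649 = 18430, so (78079/59649) = (18430/59649)
factor out 2^1: 18430 = 2^1·9215; with 59649 mod 8 = 1, (2/59649) = +1; sign now +1; continue with (9215/59649)
flip (9215/59649) -> (59649/9215): both odd, 9215 mod 4 = 3, 59649 mod 4 = 1, so the flip contributes +1; sign now +1
(59649/9215): 59649 mod 9215 = 4359, so (59649/9215) = (4359/9215)
flip (4359/9215) -> (9215/4359): both odd, 4359 mod 4 = 3, 9215 mod 4 = 3, so the flip contributes -1; sign now -1
(9215/4359): 9215 mod 4359 = 497, so (9215/4359) = (497/4359)
flip (497/4359) -> (4359/497): both odd, 497 mod 4 = 1, 4359 mod 4 = 3, so the flip contributes +1; sign now -1
(4359/497): 4359 mod 497 = 383, so (4359/497) = (383/497)
flip (383/497) -> (497/383): both odd, 383 mod 4 = 3, 497 mod 4 = 1, so the flip contributes +1; sign now -1
(497/383): 497 mod 383 = 114, so (497/383) = (114/383)
factor out 2^1: 114 = 2^1·57; with 383 mod 8 = 7, (2/383) = +1; sign now -1; continue with (57/383)
flip (57/383) -> (383/57): both odd, 57 mod 4 = 1, 383 mod 4 = 3, so the flip contributes +1; sign now -1
(383/57): 383 mod 57 = 41, so (383/57) = (41/57)
flip (41/57) -> (57/41): both odd, 41 mod 4 = 1, 57 mod 4 = 1, so the flip contributes +1; sign now -1
(57/41): 57 mod 41 = 16, so (57/41) = (16/41)
factor out 2^4: 16 = 2^4·1; with 41 mod 8 = 1, (2/41) = +1; sign now -1; continue with (1/41)
reached (1/41) = 1, so the symbol is -1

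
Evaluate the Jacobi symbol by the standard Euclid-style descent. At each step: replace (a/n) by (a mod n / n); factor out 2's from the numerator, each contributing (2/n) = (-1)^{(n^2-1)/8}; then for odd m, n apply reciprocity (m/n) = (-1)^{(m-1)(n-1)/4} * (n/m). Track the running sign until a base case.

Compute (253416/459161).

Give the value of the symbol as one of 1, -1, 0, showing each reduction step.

1

factor out 2^3: 253416 = 2^3·31677; with 459161 mod 8 = 1, (2/459161) = +1; sign now +1; continue with (31677/459161)
flip (31677/459161) -> (459161/31677): both odd, 31677 mod 4 = 1, 459161 mod 4 = 1, so the flip contributes +1; sign now +1
(459161/31677): 459161 mod 31677 = 15683, so (459161/31677) = (15683/31677)
flip (15683/31677) -> (31677/15683): both odd, 15683 mod 4 = 3, 31677 mod 4 = 1, so the flip contributes +1; sign now +1
(31677/15683): 31677 mod 15683 = 311, so (31677/15683) = (311/15683)
flip (311/15683) -> (15683/311): both odd, 311 mod 4 = 3, 15683 mod 4 = 3, so the flip contributes -1; sign now -1
(15683/311): 15683 mod 311 = 133, so (15683/311) = (133/311)
flip (133/311) -> (311/133): both odd, 133 mod 4 = 1, 311 mod 4 = 3, so the flip contributes +1; sign now -1
(311/133): 311 mod 133 = 45, so (311/133) = (45/133)
flip (45/133) -> (133/45): both odd, 45 mod 4 = 1, 133 mod 4 = 1, so the flip contributes +1; sign now -1
(133/45): 133 mod 45 = 43, so (133/45) = (43/45)
flip (43/45) -> (45/43): both odd, 43 mod 4 = 3, 45 mod 4 = 1, so the flip contributes +1; sign now -1
(45/43): 45 mod 43 = 2, so (45/43) = (2/43)
factor out 2^1: 2 = 2^1·1; with 43 mod 8 = 3, (2/43) = -1; sign now +1; continue with (1/43)
reached (1/43) = 1, so the symbol is +1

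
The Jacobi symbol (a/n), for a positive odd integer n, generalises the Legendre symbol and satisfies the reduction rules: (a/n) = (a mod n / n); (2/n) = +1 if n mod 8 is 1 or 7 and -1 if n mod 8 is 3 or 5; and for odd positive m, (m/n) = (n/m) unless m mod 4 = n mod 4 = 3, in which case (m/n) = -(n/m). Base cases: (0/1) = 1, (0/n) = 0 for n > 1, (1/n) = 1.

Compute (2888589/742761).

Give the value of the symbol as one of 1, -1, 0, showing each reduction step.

0

(2888589/742761) = (660306/742761)   [reduce mod 742761]
660306 = 2^1·330153; (2/742761) = +1 since 742761 mod 8 = 1, so (660306/742761) = (+1)^1·(330153/742761); sign now +1
reciprocity: (330153/742761) = +1·(742761/330153) since 330153 mod 4 = 1, 742761 mod 4 = 1; sign now +1
(742761/330153) = (82455/330153)   [reduce mod 330153]
reciprocity: (82455/330153) = +1·(330153/82455) since 82455 mod 4 = 3, 330153 mod 4 = 1; sign now +1
(330153/82455) = (333/82455)   [reduce mod 82455]
reciprocity: (333/82455) = +1·(82455/333) since 333 mod 4 = 1, 82455 mod 4 = 3; sign now +1
(82455/333) = (204/333)   [reduce mod 333]
204 = 2^2·51; (2/333) = -1 since 333 mod 8 = 5, so (204/333) = (-1)^2·(51/333); sign now +1
reciprocity: (51/333) = +1·(333/51) since 51 mod 4 = 3, 333 mod 4 = 1; sign now +1
(333/51) = (27/51)   [reduce mod 51]
reciprocity: (27/51) = -1·(51/27) since 27 mod 4 = 3, 51 mod 4 = 3; sign now -1
(51/27) = (24/27)   [reduce mod 27]
24 = 2^3·3; (2/27) = -1 since 27 mod 8 = 3, so (24/27) = (-1)^3·(3/27); sign now +1
reciprocity: (3/27) = -1·(27/3) since 3 mod 4 = 3, 27 mod 4 = 3; sign now -1
(27/3) = (0/3)   [reduce mod 3]
(0/3) = 0   [gcd(a, n) > 1]; final value = 0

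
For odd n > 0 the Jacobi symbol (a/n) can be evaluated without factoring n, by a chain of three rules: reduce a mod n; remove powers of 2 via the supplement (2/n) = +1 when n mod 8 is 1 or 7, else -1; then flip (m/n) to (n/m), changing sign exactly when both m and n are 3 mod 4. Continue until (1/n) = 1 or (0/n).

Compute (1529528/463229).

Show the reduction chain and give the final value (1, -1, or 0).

0

(1529528/463229) = (139841/463229)   [reduce mod 463229]
reciprocity: (139841/463229) = +1·(463229/139841) since 139841 mod 4 = 1, 463229 mod 4 = 1; sign now +1
(463229/139841) = (43706/139841)   [reduce mod 139841]
43706 = 2^1·21853; (2/139841) = +1 since 139841 mod 8 = 1, so (43706/139841) = (+1)^1·(21853/139841); sign now +1
reciprocity: (21853/139841) = +1·(139841/21853) since 21853 mod 4 = 1, 139841 mod 4 = 1; sign now +1
(139841/21853) = (8723/21853)   [reduce mod 21853]
reciprocity: (8723/21853) = +1·(21853/8723) since 8723 mod 4 = 3, 21853 mod 4 = 1; sign now +1
(21853/8723) = (4407/8723)   [reduce mod 8723]
reciprocity: (4407/8723) = -1·(8723/4407) since 4407 mod 4 = 3, 8723 mod 4 = 3; sign now -1
(8723/4407) = (4316/4407)   [reduce mod 4407]
4316 = 2^2·1079; (2/4407) = +1 since 4407 mod 8 = 7, so (4316/4407) = (+1)^2·(1079/4407); sign now -1
reciprocity: (1079/4407) = -1·(4407/1079) since 1079 mod 4 = 3, 4407 mod 4 = 3; sign now +1
(4407/1079) = (91/1079)   [reduce mod 1079]
reciprocity: (91/1079) = -1·(1079/91) since 91 mod 4 = 3, 1079 mod 4 = 3; sign now -1
(1079/91) = (78/91)   [reduce mod 91]
78 = 2^1·39; (2/91) = -1 since 91 mod 8 = 3, so (78/91) = (-1)^1·(39/91); sign now +1
reciprocity: (39/91) = -1·(91/39) since 39 mod 4 = 3, 91 mod 4 = 3; sign now -1
(91/39) = (13/39)   [reduce mod 39]
reciprocity: (13/39) = +1·(39/13) since 13 mod 4 = 1, 39 mod 4 = 3; sign now -1
(39/13) = (0/13)   [reduce mod 13]
(0/13) = 0   [gcd(a, n) > 1]; final value = 0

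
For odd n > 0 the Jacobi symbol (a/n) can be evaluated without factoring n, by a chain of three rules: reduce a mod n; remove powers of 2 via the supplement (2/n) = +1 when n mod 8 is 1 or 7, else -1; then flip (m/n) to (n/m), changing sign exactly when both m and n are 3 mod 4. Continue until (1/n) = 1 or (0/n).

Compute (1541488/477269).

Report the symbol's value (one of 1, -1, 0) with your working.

(1541488/477269): 1541488 mod 477269 = 109681, so (1541488/477269) = (109681/477269)
flip (109681/477269) -> (477269/109681): both odd, 109681 mod 4 = 1, 477269 mod 4 = 1, so the flip contributes +1; sign now +1
(477269/109681): 477269 mod 109681 = 38545, so (477269/109681) = (38545/109681)
flip (38545/109681) -> (109681/38545): both odd, 38545 mod 4 = 1, 109681 mod 4 = 1, so the flip contributes +1; sign now +1
(109681/38545): 109681 mod 38545 = 32591, so (109681/38545) = (32591/38545)
flip (32591/38545) -> (38545/32591): both odd, 32591 mod 4 = 3, 38545 mod 4 = 1, so the flip contributes +1; sign now +1
(38545/32591): 38545 mod 32591 = 5954, so (38545/32591) = (5954/32591)
factor out 2^1: 5954 = 2^1·2977; with 32591 mod 8 = 7, (2/32591) = +1; sign now +1; continue with (2977/32591)
flip (2977/32591) -> (32591/2977): both odd, 2977 mod 4 = 1, 32591 mod 4 = 3, so the flip contributes +1; sign now +1
(32591/2977): 32591 mod 2977 = 2821, so (32591/2977) = (2821/2977)
flip (2821/2977) -> (2977/2821): both odd, 2821 mod 4 = 1, 2977 mod 4 = 1, so the flip contributes +1; sign now +1
(2977/2821): 2977 mod 2821 = 156, so (2977/2821) = (156/2821)
factor out 2^2: 156 = 2^2·39; with 2821 mod 8 = 5, (2/2821) = -1; sign now +1; continue with (39/2821)
flip (39/2821) -> (2821/39): both odd, 39 mod 4 = 3, 2821 mod 4 = 1, so the flip contributes +1; sign now +1
(2821/39): 2821 mod 39 = 13, so (2821/39) = (13/39)
flip (13/39) -> (39/13): both odd, 13 mod 4 = 1, 39 mod 4 = 3, so the flip contributes +1; sign now +1
(39/13): 39 mod 13 = 0, so (39/13) = (0/13)
reached (0/13); gcd(a, n) > 1, so (0/13) = 0 and the symbol is 0

0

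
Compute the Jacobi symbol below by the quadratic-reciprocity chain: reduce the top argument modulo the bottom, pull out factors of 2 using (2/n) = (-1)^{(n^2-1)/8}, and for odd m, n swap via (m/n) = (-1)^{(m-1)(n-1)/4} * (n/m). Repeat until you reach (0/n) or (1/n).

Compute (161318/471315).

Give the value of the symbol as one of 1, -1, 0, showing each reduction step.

factor out 2^1: 161318 = 2^1·80659; with 471315 mod 8 = 3, (2/471315) = -1; sign now -1; continue with (80659/471315)
flip (80659/471315) -> (471315/80659): both odd, 80659 mod 4 = 3, 471315 mod 4 = 3, so the flip contributes -1; sign now +1
(471315/80659): 471315 mod 80659 = 68020, so (471315/80659) = (68020/80659)
factor out 2^2: 68020 = 2^2·17005; with 80659 mod 8 = 3, (2/80659) = -1; sign now +1; continue with (17005/80659)
flip (17005/80659) -> (80659/17005): both odd, 17005 mod 4 = 1, 80659 mod 4 = 3, so the flip contributes +1; sign now +1
(80659/17005): 80659 mod 17005 = 12639, so (80659/17005) = (12639/17005)
flip (12639/17005) -> (17005/12639): both odd, 12639 mod 4 = 3, 17005 mod 4 = 1, so the flip contributes +1; sign now +1
(17005/12639): 17005 mod 12639 = 4366, so (17005/12639) = (4366/12639)
factor out 2^1: 4366 = 2^1·2183; with 12639 mod 8 = 7, (2/12639) = +1; sign now +1; continue with (2183/12639)
flip (2183/12639) -> (12639/2183): both odd, 2183 mod 4 = 3, 12639 mod 4 = 3, so the flip contributes -1; sign now -1
(12639/2183): 12639 mod 2183 = 1724, so (12639/2183) = (1724/2183)
factor out 2^2: 1724 = 2^2·431; with 2183 mod 8 = 7, (2/2183) = +1; sign now -1; continue with (431/2183)
flip (431/2183) -> (2183/431): both odd, 431 mod 4 = 3, 2183 mod 4 = 3, so the flip contributes -1; sign now +1
(2183/431): 2183 mod 431 = 28, so (2183/431) = (28/431)
factor out 2^2: 28 = 2^2·7; with 431 mod 8 = 7, (2/431) = +1; sign now +1; continue with (7/431)
flip (7/431) -> (431/7): both odd, 7 mod 4 = 3, 431 mod 4 = 3, so the flip contributes -1; sign now -1
(431/7): 431 mod 7 = 4, so (431/7) = (4/7)
factor out 2^2: 4 = 2^2·1; with 7 mod 8 = 7, (2/7) = +1; sign now -1; continue with (1/7)
reached (1/7) = 1, so the symbol is -1

-1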